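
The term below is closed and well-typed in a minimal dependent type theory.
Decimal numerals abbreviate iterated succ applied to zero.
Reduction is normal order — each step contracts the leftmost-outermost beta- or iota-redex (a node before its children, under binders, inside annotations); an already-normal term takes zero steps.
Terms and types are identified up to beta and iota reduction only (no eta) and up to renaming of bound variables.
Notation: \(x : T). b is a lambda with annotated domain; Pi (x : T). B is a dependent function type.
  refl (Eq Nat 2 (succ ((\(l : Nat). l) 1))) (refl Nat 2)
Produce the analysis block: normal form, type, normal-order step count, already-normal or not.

normal form:
  refl (Eq Nat 2 2) (refl Nat 2)
the term's type:
  Eq (Eq Nat 2 2) (refl Nat 2) (refl Nat 2)
steps to reach normal form (normal order): 1
started in normal form: no
first contracted redex: a beta-redex


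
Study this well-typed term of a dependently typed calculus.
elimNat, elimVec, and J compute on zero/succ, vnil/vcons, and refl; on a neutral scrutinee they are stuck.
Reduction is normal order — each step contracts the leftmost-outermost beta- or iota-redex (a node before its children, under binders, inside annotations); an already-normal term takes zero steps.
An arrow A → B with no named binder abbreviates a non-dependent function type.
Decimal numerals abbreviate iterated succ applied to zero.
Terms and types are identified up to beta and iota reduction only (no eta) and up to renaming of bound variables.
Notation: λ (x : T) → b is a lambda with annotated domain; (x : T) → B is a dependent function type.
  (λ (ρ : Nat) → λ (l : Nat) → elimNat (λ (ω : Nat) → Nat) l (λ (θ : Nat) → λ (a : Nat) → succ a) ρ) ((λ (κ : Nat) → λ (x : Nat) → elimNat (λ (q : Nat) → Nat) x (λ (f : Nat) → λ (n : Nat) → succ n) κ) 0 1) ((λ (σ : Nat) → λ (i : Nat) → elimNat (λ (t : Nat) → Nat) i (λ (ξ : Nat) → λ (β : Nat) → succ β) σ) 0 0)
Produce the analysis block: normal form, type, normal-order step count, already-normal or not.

normal form:
  1
inferred type:
  Nat
normal-order step count: 12
term was already normal: no
first contracted redex: a beta-redex


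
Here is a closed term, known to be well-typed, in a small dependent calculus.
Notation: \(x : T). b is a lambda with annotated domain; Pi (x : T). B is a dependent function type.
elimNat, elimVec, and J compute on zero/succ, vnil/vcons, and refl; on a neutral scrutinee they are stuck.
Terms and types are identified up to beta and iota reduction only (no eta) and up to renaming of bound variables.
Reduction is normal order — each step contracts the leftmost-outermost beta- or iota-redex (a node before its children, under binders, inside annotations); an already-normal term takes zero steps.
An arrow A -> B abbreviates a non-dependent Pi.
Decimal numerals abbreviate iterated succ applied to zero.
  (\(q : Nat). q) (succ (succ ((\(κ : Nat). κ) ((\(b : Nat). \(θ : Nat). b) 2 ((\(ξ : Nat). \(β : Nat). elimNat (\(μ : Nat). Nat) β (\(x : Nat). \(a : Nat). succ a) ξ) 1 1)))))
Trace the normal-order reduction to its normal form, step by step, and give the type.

normal-order reduction sequence:
  (\(q : Nat). q) (succ (succ ((\(κ : Nat). κ) ((\(b : Nat). \(θ : Nat). b) 2 ((\(ξ : Nat). \(β : Nat). elimNat (\(μ : Nat). Nat) β (\(x : Nat). \(a : Nat). succ a) ξ) 1 1)))))
  ~> succ (succ ((\(q : Nat). q) ((\(κ : Nat). \(b : Nat). κ) 2 ((\(θ : Nat). \(ξ : Nat). elimNat (\(β : Nat). Nat) ξ (\(μ : Nat). \(x : Nat). succ x) θ) 1 1))))
  ~> succ (succ ((\(q : Nat). \(κ : Nat). q) 2 ((\(b : Nat). \(θ : Nat). elimNat (\(ξ : Nat). Nat) θ (\(β : Nat). \(μ : Nat). succ μ) b) 1 1)))
  ~> succ (succ ((\(q : Nat). 2) ((\(κ : Nat). \(b : Nat). elimNat (\(θ : Nat). Nat) b (\(ξ : Nat). \(β : Nat). succ β) κ) 1 1)))
  ~> 4
the term's type:
  Nat


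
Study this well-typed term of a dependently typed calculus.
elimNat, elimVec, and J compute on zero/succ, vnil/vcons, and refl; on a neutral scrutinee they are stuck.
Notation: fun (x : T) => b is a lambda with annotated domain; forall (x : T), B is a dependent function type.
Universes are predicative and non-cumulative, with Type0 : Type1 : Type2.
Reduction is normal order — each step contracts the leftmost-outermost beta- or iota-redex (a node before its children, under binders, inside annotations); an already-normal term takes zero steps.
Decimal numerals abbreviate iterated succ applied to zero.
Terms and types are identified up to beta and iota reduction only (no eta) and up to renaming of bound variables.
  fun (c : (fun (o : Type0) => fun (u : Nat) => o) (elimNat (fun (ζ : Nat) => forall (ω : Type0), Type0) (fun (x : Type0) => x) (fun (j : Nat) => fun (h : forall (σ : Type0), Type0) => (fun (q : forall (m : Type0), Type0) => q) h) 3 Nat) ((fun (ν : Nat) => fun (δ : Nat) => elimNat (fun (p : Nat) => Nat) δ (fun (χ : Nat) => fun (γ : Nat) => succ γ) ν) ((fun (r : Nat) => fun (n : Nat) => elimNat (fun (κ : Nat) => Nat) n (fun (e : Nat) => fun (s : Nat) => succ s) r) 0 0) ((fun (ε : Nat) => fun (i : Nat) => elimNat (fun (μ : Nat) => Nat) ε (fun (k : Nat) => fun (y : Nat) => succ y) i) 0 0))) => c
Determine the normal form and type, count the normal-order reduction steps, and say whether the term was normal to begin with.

resulting normal form:
  fun (c : Nat) => c
type:
  forall (c : Nat), Nat
normal-order step count: 16
term was already normal: no
first contracted redex: a beta-redex


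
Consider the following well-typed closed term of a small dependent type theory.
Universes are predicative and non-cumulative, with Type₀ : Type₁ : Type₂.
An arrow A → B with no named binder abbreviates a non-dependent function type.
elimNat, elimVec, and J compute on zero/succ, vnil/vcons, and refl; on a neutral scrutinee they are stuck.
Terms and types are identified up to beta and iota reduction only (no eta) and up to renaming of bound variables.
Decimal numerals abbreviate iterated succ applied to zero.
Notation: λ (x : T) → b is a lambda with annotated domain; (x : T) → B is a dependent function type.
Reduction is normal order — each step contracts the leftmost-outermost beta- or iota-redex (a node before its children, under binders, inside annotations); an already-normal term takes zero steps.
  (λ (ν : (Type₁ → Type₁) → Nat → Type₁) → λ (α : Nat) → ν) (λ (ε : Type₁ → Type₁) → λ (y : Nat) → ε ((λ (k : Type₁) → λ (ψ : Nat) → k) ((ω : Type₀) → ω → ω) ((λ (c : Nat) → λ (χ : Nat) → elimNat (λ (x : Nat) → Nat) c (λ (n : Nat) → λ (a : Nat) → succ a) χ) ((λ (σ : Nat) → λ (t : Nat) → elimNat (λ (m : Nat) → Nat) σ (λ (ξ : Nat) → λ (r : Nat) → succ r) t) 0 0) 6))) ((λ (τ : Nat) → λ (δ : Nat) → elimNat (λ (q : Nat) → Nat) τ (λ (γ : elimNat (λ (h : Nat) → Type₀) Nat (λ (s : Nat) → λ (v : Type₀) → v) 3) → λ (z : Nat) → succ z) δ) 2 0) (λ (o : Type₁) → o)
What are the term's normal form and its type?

normal form:
  λ (ν : Nat) → (α : Type₀) → α → α
type:
  Nat → Type₁


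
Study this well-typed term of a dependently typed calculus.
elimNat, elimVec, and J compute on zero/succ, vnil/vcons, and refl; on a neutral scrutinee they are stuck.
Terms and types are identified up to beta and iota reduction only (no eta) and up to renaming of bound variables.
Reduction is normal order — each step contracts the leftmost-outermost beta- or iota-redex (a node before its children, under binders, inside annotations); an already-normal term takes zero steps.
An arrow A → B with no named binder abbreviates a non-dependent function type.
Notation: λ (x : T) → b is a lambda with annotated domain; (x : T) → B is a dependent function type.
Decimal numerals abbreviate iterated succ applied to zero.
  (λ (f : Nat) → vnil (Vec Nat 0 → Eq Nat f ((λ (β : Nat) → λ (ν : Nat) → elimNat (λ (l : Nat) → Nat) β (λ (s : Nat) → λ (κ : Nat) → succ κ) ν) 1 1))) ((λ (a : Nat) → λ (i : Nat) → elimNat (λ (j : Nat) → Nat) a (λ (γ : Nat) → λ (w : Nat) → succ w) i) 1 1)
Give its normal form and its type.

reduced normal form:
  vnil (Vec Nat 0 → Eq Nat 2 2)
inferred type:
  Vec (Vec Nat 0 → Eq Nat 2 2) 0


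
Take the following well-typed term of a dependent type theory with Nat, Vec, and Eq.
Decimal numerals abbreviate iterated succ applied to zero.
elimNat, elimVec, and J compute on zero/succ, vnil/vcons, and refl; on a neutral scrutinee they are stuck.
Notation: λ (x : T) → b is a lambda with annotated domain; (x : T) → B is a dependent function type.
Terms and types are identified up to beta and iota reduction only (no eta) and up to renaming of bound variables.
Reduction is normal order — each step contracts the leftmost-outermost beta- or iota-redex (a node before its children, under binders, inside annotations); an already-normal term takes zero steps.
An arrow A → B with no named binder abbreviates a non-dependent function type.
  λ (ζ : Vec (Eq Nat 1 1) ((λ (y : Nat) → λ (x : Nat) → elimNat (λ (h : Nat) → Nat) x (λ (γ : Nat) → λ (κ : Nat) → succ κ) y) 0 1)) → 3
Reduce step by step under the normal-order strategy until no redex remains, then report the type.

normal-order reduction sequence:
  λ (ζ : Vec (Eq Nat 1 1) ((λ (y : Nat) → λ (x : Nat) → elimNat (λ (h : Nat) → Nat) x (λ (γ : Nat) → λ (κ : Nat) → succ κ) y) 0 1)) → 3
  ~> λ (ζ : Vec (Eq Nat 1 1) ((λ (y : Nat) → elimNat (λ (x : Nat) → Nat) y (λ (h : Nat) → λ (γ : Nat) → succ γ) 0) 1)) → 3
  ~> λ (ζ : Vec (Eq Nat 1 1) (elimNat (λ (y : Nat) → Nat) 1 (λ (x : Nat) → λ (h : Nat) → succ h) 0)) → 3
  ~> λ (ζ : Vec (Eq Nat 1 1) 1) → 3
inferred type:
  Vec (Eq Nat 1 1) 1 → Nat


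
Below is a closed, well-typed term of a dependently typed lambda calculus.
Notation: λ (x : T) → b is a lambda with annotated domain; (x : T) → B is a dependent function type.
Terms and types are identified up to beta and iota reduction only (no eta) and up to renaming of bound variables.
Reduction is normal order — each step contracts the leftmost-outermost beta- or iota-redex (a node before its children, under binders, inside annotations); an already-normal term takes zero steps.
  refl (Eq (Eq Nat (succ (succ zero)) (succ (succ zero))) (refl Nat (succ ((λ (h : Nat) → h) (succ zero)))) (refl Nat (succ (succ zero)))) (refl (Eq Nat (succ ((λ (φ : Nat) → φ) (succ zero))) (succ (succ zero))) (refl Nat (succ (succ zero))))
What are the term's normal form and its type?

normal form:
  refl (Eq (Eq Nat (succ (succ zero)) (succ (succ zero))) (refl Nat (succ (succ zero))) (refl Nat (succ (succ zero)))) (refl (Eq Nat (succ (succ zero)) (succ (succ zero))) (refl Nat (succ (succ zero))))
type:
  Eq (Eq (Eq Nat (succ (succ zero)) (succ (succ zero))) (refl Nat (succ (succ zero))) (refl Nat (succ (succ zero)))) (refl (Eq Nat (succ (succ zero)) (succ (succ zero))) (refl Nat (succ (succ zero)))) (refl (Eq Nat (succ (succ zero)) (succ (succ zero))) (refl Nat (succ (succ zero))))
observation: the leftmost-outermost redex is a beta-redex, and normalization takes 2 steps.


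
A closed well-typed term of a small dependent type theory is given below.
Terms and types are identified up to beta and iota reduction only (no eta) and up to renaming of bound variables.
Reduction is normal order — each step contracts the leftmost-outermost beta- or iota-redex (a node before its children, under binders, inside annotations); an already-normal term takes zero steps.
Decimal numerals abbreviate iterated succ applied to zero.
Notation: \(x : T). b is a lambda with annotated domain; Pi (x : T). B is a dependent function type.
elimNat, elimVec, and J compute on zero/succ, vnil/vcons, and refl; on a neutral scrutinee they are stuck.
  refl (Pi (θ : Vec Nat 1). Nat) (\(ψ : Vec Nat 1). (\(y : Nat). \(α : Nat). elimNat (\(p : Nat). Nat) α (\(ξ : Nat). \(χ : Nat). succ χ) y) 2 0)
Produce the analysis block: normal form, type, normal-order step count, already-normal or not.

reduced normal form:
  refl (Pi (θ : Vec Nat 1). Nat) (\(ψ : Vec Nat 1). 2)
the term's type:
  Eq (Pi (θ : Vec Nat 1). Nat) (\(ψ : Vec Nat 1). 2) (\(y : Vec Nat 1). 2)
reduction steps (normal order): 9
started in normal form: no
first contracted redex: a beta-redex


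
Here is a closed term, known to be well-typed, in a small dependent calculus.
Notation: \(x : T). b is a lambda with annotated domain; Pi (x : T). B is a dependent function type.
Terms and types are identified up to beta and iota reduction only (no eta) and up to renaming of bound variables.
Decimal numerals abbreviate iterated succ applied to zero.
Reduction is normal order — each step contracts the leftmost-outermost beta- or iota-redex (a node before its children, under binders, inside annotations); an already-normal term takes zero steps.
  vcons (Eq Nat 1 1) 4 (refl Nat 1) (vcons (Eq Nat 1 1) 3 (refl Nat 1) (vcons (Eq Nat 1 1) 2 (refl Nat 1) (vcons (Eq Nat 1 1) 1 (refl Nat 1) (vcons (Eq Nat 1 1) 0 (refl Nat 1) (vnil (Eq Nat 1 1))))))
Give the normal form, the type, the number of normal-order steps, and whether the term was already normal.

reduced normal form:
  vcons (Eq Nat 1 1) 4 (refl Nat 1) (vcons (Eq Nat 1 1) 3 (refl Nat 1) (vcons (Eq Nat 1 1) 2 (refl Nat 1) (vcons (Eq Nat 1 1) 1 (refl Nat 1) (vcons (Eq Nat 1 1) 0 (refl Nat 1) (vnil (Eq Nat 1 1))))))
the term's type:
  Vec (Eq Nat 1 1) 5
steps to reach normal form (normal order): 0
already normal: yes


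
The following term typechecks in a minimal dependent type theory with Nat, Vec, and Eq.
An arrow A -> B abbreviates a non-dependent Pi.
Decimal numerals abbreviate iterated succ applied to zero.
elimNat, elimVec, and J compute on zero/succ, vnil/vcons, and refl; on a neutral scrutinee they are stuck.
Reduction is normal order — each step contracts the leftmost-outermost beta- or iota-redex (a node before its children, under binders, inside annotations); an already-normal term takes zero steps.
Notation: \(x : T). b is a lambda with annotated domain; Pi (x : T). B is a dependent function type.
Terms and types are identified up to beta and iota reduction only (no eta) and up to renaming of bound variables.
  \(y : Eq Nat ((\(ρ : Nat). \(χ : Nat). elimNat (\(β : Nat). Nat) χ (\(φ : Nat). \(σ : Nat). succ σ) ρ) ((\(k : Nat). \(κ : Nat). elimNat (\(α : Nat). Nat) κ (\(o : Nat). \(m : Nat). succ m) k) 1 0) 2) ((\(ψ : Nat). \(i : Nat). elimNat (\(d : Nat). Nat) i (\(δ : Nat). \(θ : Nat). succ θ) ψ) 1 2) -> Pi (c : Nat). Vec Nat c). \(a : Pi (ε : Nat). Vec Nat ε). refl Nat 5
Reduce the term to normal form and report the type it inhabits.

reduced normal form:
  \(y : Eq Nat 3 3 -> Pi (ρ : Nat). Vec Nat ρ). \(χ : Pi (β : Nat). Vec Nat β). refl Nat 5
the term's type:
  (Eq Nat 3 3 -> Pi (y : Nat). Vec Nat y) -> (Pi (ρ : Nat). Vec Nat ρ) -> Eq Nat 5 5
observation: the first redex contracted is a beta-redex; the normal form is reached in 18 normal-order steps.


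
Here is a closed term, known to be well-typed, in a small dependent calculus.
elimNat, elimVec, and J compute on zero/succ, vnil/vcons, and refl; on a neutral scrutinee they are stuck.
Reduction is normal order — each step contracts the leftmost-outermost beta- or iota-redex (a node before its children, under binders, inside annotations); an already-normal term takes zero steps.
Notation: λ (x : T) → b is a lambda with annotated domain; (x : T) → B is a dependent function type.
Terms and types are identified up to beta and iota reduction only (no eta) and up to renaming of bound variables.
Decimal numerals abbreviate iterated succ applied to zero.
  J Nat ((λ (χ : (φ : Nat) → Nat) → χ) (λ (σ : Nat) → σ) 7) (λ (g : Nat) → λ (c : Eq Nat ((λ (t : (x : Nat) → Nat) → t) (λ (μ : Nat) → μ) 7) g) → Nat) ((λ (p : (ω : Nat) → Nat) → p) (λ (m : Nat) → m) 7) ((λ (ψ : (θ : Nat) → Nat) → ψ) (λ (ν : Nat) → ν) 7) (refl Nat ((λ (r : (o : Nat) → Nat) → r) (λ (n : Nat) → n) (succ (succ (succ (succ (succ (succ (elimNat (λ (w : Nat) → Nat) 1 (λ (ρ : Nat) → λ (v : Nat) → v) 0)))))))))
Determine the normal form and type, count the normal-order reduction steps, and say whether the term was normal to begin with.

resulting normal form:
  7
type:
  Nat
reduction steps (normal order): 3
started in normal form: no
first redex: a J iota-redex


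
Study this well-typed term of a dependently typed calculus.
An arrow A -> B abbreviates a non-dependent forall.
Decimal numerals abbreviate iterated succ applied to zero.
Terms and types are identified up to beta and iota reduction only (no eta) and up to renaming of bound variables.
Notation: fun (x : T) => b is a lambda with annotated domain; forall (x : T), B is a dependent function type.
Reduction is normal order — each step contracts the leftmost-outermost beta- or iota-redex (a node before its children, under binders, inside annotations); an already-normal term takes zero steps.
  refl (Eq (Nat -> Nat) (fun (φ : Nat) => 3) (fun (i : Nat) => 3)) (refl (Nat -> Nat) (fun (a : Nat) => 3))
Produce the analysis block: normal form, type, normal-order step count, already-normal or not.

normal form:
  refl (Eq (Nat -> Nat) (fun (φ : Nat) => 3) (fun (i : Nat) => 3)) (refl (Nat -> Nat) (fun (a : Nat) => 3))
type:
  Eq (Eq (Nat -> Nat) (fun (φ : Nat) => 3) (fun (i : Nat) => 3)) (refl (Nat -> Nat) (fun (a : Nat) => 3)) (refl (Nat -> Nat) (fun (χ : Nat) => 3))
steps to reach normal form (normal order): 0
started in normal form: yes


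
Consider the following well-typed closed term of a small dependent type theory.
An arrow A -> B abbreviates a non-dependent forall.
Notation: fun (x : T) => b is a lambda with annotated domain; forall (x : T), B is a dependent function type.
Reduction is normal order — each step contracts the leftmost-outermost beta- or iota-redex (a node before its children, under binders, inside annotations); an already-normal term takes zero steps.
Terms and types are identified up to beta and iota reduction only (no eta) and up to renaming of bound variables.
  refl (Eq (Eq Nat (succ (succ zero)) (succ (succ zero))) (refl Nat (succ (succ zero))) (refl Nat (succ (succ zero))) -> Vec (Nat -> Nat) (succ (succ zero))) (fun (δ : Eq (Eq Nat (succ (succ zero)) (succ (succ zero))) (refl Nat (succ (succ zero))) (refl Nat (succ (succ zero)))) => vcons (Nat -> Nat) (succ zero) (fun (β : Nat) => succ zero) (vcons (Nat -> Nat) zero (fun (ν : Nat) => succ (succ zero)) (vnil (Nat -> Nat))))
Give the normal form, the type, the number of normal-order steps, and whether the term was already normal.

reduced normal form:
  refl (Eq (Eq Nat (succ (succ zero)) (succ (succ zero))) (refl Nat (succ (succ zero))) (refl Nat (succ (succ zero))) -> Vec (Nat -> Nat) (succ (succ zero))) (fun (δ : Eq (Eq Nat (succ (succ zero)) (succ (succ zero))) (refl Nat (succ (succ zero))) (refl Nat (succ (succ zero)))) => vcons (Nat -> Nat) (succ zero) (fun (β : Nat) => succ zero) (vcons (Nat -> Nat) zero (fun (ν : Nat) => succ (succ zero)) (vnil (Nat -> Nat))))
the term's type:
  Eq (Eq (Eq Nat (succ (succ zero)) (succ (succ zero))) (refl Nat (succ (succ zero))) (refl Nat (succ (succ zero))) -> Vec (Nat -> Nat) (succ (succ zero))) (fun (δ : Eq (Eq Nat (succ (succ zero)) (succ (succ zero))) (refl Nat (succ (succ zero))) (refl Nat (succ (succ zero)))) => vcons (Nat -> Nat) (succ zero) (fun (β : Nat) => succ zero) (vcons (Nat -> Nat) zero (fun (ν : Nat) => succ (succ zero)) (vnil (Nat -> Nat)))) (fun (h : Eq (Eq Nat (succ (succ zero)) (succ (succ zero))) (refl Nat (succ (succ zero))) (refl Nat (succ (succ zero)))) => vcons (Nat -> Nat) (succ zero) (fun (n : Nat) => succ zero) (vcons (Nat -> Nat) zero (fun (f : Nat) => succ (succ zero)) (vnil (Nat -> Nat))))
normal-order step count: 0
already normal: yes


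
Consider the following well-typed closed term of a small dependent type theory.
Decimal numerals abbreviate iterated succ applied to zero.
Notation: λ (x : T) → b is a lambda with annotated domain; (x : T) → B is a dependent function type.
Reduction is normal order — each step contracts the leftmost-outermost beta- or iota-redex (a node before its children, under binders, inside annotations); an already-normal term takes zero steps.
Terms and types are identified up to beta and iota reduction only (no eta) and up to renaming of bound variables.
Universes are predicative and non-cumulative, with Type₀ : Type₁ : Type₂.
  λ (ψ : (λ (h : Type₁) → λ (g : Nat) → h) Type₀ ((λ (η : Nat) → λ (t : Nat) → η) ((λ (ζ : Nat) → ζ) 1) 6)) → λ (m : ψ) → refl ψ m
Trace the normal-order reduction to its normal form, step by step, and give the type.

normal-order reduction:
  λ (ψ : (λ (h : Type₁) → λ (g : Nat) → h) Type₀ ((λ (η : Nat) → λ (t : Nat) → η) ((λ (ζ : Nat) → ζ) 1) 6)) → λ (m : ψ) → refl ψ m
  ~> λ (ψ : (λ (h : Nat) → Type₀) ((λ (g : Nat) → λ (η : Nat) → g) ((λ (t : Nat) → t) 1) 6)) → λ (ζ : ψ) → refl ψ ζ
  ~> λ (ψ : Type₀) → λ (h : ψ) → refl ψ h
type:
  (ψ : Type₀) → (h : ψ) → Eq ψ h h


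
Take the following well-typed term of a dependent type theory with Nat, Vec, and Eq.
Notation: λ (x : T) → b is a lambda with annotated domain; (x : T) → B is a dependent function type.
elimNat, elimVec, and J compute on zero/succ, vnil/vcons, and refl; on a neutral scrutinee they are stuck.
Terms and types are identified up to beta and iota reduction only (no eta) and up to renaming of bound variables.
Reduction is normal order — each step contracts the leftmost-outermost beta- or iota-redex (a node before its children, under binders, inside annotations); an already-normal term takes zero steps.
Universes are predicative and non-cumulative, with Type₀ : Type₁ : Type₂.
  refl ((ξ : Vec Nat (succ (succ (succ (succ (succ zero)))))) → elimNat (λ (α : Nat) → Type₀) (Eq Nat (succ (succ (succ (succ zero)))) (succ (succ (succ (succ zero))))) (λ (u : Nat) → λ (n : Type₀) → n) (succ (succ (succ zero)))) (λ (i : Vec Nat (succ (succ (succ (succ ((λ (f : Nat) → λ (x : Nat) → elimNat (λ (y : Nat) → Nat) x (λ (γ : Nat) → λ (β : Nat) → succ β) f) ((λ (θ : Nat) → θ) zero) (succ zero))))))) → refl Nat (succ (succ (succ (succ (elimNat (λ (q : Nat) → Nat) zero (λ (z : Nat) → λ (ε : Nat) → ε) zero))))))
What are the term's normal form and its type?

resulting normal form:
  refl ((ξ : Vec Nat (succ (succ (succ (succ (succ zero)))))) → Eq Nat (succ (succ (succ (succ zero)))) (succ (succ (succ (succ zero))))) (λ (α : Vec Nat (succ (succ (succ (succ (succ zero)))))) → refl Nat (succ (succ (succ (succ zero)))))
inferred type:
  Eq ((ξ : Vec Nat (succ (succ (succ (succ (succ zero)))))) → Eq Nat (succ (succ (succ (succ zero)))) (succ (succ (succ (succ zero))))) (λ (α : Vec Nat (succ (succ (succ (succ (succ zero)))))) → refl Nat (succ (succ (succ (succ zero))))) (λ (u : Vec Nat (succ (succ (succ (succ (succ zero)))))) → refl Nat (succ (succ (succ (succ zero)))))
observation: normalization takes exactly 15 steps under the normal-order strategy.


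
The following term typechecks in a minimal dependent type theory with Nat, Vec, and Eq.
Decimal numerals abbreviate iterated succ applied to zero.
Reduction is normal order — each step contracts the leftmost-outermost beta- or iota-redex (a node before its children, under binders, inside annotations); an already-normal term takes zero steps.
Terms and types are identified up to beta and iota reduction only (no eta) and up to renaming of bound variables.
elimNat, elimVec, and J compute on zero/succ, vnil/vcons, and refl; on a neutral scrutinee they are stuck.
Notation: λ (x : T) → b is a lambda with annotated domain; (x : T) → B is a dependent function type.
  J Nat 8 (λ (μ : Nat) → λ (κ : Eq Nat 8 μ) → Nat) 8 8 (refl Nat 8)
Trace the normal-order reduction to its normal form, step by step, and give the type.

reduction (normal order):
  J Nat 8 (λ (μ : Nat) → λ (κ : Eq Nat 8 μ) → Nat) 8 8 (refl Nat 8)
  ~> 8
the term's type:
  Nat


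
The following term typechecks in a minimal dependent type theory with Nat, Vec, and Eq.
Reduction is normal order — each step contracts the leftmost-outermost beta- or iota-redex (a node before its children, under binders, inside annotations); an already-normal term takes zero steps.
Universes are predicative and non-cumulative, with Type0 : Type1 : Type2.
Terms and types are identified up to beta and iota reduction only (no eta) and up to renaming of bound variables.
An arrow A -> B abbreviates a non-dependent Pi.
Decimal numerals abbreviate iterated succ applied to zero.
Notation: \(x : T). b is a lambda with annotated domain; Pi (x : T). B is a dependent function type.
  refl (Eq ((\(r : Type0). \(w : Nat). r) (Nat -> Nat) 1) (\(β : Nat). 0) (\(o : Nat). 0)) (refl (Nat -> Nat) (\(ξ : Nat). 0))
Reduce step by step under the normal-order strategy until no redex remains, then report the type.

normal-order reduction:
  refl (Eq ((\(r : Type0). \(w : Nat). r) (Nat -> Nat) 1) (\(β : Nat). 0) (\(o : Nat). 0)) (refl (Nat -> Nat) (\(ξ : Nat). 0))
  ~> refl (Eq ((\(r : Nat). Nat -> Nat) 1) (\(w : Nat). 0) (\(β : Nat). 0)) (refl (Nat -> Nat) (\(o : Nat). 0))
  ~> refl (Eq (Nat -> Nat) (\(r : Nat). 0) (\(w : Nat). 0)) (refl (Nat -> Nat) (\(β : Nat). 0))
type:
  Eq (Eq (Nat -> Nat) (\(r : Nat). 0) (\(w : Nat). 0)) (refl (Nat -> Nat) (\(β : Nat). 0)) (refl (Nat -> Nat) (\(o : Nat). 0))


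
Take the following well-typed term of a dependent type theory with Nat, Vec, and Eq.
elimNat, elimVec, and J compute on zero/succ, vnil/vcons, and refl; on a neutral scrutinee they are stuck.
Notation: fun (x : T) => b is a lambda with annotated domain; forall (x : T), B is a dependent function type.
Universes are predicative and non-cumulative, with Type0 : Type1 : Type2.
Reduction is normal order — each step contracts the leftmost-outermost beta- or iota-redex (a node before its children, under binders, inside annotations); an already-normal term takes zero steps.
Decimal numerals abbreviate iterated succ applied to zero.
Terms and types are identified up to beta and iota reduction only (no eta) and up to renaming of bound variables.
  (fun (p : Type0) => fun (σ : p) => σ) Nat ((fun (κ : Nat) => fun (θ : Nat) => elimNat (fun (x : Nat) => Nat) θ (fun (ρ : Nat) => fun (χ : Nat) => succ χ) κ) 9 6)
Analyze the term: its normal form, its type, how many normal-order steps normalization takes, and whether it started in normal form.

reduced normal form:
  15
type:
  Nat
steps to reach normal form (normal order): 32
started in normal form: no
first redex: a beta-redex


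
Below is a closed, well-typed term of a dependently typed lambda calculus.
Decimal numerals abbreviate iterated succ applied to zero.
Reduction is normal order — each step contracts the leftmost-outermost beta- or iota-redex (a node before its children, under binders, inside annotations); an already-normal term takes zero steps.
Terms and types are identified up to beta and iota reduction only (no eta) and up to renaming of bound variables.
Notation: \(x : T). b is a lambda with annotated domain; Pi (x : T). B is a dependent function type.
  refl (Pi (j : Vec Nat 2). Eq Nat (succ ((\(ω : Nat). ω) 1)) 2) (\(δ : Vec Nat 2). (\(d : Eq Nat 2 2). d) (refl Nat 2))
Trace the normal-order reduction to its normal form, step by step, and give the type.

reduction (normal order):
  refl (Pi (j : Vec Nat 2). Eq Nat (succ ((\(ω : Nat). ω) 1)) 2) (\(δ : Vec Nat 2). (\(d : Eq Nat 2 2). d) (refl Nat 2))
  ~> refl (Pi (j : Vec Nat 2). Eq Nat 2 2) (\(ω : Vec Nat 2). (\(δ : Eq Nat 2 2). δ) (refl Nat 2))
  ~> refl (Pi (j : Vec Nat 2). Eq Nat 2 2) (\(ω : Vec Nat 2). refl Nat 2)
inferred type:
  Eq (Pi (j : Vec Nat 2). Eq Nat 2 2) (\(ω : Vec Nat 2). refl Nat 2) (\(δ : Vec Nat 2). refl Nat 2)


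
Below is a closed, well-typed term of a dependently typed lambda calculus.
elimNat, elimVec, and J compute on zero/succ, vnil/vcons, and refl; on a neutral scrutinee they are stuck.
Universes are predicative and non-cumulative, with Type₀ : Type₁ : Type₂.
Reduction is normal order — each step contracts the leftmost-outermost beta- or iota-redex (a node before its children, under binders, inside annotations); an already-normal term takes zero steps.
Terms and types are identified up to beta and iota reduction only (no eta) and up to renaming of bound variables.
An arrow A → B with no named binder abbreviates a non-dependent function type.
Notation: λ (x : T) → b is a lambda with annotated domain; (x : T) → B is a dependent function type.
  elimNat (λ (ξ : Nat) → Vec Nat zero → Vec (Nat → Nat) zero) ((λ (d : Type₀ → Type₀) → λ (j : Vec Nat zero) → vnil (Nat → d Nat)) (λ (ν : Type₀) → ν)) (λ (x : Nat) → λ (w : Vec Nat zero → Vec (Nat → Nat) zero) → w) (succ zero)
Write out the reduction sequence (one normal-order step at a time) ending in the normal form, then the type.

normal-order reduction sequence:
  elimNat (λ (ξ : Nat) → Vec Nat zero → Vec (Nat → Nat) zero) ((λ (d : Type₀ → Type₀) → λ (j : Vec Nat zero) → vnil (Nat → d Nat)) (λ (ν : Type₀) → ν)) (λ (x : Nat) → λ (w : Vec Nat zero → Vec (Nat → Nat) zero) → w) (succ zero)
  ~> (λ (ξ : Nat) → λ (d : Vec Nat zero → Vec (Nat → Nat) zero) → d) zero (elimNat (λ (j : Nat) → Vec Nat zero → Vec (Nat → Nat) zero) ((λ (ν : Type₀ → Type₀) → λ (x : Vec Nat zero) → vnil (Nat → ν Nat)) (λ (w : Type₀) → w)) (λ (ρ : Nat) → λ (u : Vec Nat zero → Vec (Nat → Nat) zero) → u) zero)
  ~> (λ (ξ : Vec Nat zero → Vec (Nat → Nat) zero) → ξ) (elimNat (λ (d : Nat) → Vec Nat zero → Vec (Nat → Nat) zero) ((λ (j : Type₀ → Type₀) → λ (ν : Vec Nat zero) → vnil (Nat → j Nat)) (λ (x : Type₀) → x)) (λ (w : Nat) → λ (ρ : Vec Nat zero → Vec (Nat → Nat) zero) → ρ) zero)
  ~> elimNat (λ (ξ : Nat) → Vec Nat zero → Vec (Nat → Nat) zero) ((λ (d : Type₀ → Type₀) → λ (j : Vec Nat zero) → vnil (Nat → d Nat)) (λ (ν : Type₀) → ν)) (λ (x : Nat) → λ (w : Vec Nat zero → Vec (Nat → Nat) zero) → w) zero
  ~> (λ (ξ : Type₀ → Type₀) → λ (d : Vec Nat zero) → vnil (Nat → ξ Nat)) (λ (j : Type₀) → j)
  ~> λ (ξ : Vec Nat zero) → vnil (Nat → (λ (d : Type₀) → d) Nat)
  ~> λ (ξ : Vec Nat zero) → vnil (Nat → Nat)
inferred type:
  Vec Nat zero → Vec (Nat → Nat) zero


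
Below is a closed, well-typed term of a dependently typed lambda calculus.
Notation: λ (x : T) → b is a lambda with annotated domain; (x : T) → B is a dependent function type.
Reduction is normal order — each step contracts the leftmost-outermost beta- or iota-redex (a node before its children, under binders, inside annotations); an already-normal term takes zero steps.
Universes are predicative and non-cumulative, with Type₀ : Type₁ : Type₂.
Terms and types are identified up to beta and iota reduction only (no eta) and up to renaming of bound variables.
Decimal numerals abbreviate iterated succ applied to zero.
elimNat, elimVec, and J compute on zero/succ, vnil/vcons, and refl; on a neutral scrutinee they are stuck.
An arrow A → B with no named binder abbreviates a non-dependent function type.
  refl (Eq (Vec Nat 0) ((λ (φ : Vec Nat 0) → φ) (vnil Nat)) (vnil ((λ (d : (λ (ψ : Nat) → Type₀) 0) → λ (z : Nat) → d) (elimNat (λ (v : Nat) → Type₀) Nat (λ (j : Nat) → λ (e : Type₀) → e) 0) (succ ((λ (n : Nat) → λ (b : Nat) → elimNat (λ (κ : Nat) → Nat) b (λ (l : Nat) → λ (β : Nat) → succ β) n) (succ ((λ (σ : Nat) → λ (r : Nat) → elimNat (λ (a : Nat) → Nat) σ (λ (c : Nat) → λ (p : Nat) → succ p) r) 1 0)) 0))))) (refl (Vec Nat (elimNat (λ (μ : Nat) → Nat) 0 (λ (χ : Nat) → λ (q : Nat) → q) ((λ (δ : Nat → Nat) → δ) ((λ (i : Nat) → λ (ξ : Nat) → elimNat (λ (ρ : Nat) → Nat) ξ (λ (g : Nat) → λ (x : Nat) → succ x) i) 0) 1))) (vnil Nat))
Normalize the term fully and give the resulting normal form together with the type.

resulting normal form:
  refl (Eq (Vec Nat 0) (vnil Nat) (vnil Nat)) (refl (Vec Nat 0) (vnil Nat))
type:
  Eq (Eq (Vec Nat 0) (vnil Nat) (vnil Nat)) (refl (Vec Nat 0) (vnil Nat)) (refl (Vec Nat 0) (vnil Nat))


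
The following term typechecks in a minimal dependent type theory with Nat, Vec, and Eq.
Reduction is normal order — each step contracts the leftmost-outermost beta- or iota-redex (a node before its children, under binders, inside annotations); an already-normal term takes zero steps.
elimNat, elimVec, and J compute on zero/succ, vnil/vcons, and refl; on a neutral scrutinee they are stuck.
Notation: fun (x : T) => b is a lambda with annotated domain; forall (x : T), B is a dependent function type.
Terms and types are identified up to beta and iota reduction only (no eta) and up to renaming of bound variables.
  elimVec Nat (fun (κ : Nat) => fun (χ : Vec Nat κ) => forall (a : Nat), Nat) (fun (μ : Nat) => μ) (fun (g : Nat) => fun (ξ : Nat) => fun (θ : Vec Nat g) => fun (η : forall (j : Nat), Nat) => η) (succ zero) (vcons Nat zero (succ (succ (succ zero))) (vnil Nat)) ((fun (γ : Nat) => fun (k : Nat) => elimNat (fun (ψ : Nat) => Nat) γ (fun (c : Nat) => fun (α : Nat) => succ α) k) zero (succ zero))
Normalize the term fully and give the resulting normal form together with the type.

reduced normal form:
  succ zero
inferred type:
  Nat


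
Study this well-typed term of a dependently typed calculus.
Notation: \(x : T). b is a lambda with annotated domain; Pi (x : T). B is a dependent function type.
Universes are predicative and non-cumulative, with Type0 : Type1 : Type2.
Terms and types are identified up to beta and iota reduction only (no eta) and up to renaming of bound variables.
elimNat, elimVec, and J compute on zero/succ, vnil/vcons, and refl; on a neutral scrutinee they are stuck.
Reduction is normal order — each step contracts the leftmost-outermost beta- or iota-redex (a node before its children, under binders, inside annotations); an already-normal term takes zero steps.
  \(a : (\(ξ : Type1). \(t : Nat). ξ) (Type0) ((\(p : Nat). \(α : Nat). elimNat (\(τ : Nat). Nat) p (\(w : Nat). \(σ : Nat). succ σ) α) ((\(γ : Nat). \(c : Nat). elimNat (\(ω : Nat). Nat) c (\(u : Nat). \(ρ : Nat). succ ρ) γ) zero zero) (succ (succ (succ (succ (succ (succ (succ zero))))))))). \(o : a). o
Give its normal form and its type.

resulting normal form:
  \(a : Type0). \(ξ : a). ξ
type:
  Pi (a : Type0). Pi (ξ : a). a


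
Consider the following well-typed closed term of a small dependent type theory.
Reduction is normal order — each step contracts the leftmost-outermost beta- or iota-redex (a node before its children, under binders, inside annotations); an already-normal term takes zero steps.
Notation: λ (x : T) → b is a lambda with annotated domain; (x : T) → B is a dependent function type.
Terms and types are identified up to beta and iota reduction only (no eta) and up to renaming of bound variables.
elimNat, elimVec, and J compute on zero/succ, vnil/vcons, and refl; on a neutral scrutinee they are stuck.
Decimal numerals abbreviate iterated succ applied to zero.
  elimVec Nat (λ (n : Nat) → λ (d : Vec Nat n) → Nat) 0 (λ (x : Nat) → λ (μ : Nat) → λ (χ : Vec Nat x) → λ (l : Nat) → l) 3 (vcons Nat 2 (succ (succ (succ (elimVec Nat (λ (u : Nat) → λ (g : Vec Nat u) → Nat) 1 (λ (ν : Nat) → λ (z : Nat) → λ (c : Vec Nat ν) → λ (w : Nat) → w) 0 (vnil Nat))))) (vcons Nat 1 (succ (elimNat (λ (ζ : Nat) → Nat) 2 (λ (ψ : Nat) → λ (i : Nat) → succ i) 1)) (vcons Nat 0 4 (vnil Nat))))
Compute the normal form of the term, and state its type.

resulting normal form:
  0
type:
  Nat


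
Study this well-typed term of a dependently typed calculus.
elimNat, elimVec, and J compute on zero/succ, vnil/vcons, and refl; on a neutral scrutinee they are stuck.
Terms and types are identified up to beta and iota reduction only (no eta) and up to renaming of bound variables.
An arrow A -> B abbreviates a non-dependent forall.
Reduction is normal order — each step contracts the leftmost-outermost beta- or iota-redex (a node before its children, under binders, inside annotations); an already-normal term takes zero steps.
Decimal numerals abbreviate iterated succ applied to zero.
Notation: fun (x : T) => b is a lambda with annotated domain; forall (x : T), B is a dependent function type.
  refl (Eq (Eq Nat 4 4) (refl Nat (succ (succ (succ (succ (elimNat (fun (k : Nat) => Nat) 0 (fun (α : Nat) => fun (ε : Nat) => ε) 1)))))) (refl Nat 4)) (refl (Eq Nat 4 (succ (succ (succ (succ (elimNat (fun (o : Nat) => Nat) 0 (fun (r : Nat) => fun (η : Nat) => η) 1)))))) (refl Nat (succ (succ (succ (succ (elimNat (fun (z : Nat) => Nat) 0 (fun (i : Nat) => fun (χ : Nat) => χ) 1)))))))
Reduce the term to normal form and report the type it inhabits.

resulting normal form:
  refl (Eq (Eq Nat 4 4) (refl Nat 4) (refl Nat 4)) (refl (Eq Nat 4 4) (refl Nat 4))
the term's type:
  Eq (Eq (Eq Nat 4 4) (refl Nat 4) (refl Nat 4)) (refl (Eq Nat 4 4) (refl Nat 4)) (refl (Eq Nat 4 4) (refl Nat 4))
observation: the leftmost-outermost redex is an elimNat iota-redex, and normalization takes 12 steps.


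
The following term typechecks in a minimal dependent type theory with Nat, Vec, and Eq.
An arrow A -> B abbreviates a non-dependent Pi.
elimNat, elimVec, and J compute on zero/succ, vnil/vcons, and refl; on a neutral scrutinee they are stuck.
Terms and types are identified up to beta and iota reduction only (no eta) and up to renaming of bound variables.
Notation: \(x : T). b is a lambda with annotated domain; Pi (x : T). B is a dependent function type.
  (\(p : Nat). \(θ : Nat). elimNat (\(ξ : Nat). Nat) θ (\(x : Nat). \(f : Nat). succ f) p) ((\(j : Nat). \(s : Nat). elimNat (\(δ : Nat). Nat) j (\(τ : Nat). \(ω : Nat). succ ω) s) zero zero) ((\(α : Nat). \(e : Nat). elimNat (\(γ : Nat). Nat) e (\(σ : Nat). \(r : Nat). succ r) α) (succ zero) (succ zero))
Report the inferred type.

type:
  Nat


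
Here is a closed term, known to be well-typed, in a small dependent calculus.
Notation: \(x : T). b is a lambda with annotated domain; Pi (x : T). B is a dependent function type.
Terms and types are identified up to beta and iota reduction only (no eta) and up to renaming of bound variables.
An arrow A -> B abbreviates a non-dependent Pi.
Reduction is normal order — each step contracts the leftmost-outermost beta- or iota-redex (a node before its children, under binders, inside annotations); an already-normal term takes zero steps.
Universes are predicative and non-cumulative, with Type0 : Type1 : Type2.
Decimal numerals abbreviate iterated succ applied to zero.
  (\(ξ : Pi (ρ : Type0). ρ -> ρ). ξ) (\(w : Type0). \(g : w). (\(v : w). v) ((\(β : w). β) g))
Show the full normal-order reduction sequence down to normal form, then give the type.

normal-order reduction sequence:
  (\(ξ : Pi (ρ : Type0). ρ -> ρ). ξ) (\(w : Type0). \(g : w). (\(v : w). v) ((\(β : w). β) g))
  ~> \(ξ : Type0). \(ρ : ξ). (\(w : ξ). w) ((\(g : ξ). g) ρ)
  ~> \(ξ : Type0). \(ρ : ξ). (\(w : ξ). w) ρ
  ~> \(ξ : Type0). \(ρ : ξ). ρ
type:
  Pi (ξ : Type0). ξ -> ξ


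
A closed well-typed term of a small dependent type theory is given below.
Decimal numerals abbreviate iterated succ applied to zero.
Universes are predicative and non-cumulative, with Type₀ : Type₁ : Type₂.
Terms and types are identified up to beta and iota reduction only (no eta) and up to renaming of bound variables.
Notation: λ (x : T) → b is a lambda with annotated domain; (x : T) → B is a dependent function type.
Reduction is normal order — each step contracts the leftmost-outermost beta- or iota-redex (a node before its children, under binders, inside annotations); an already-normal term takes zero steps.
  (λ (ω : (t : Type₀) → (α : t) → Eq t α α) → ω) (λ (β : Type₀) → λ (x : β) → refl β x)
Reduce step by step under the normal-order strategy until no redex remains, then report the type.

normal-order reduction:
  (λ (ω : (t : Type₀) → (α : t) → Eq t α α) → ω) (λ (β : Type₀) → λ (x : β) → refl β x)
  ~> λ (ω : Type₀) → λ (t : ω) → refl ω t
type:
  (ω : Type₀) → (t : ω) → Eq ω t t
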